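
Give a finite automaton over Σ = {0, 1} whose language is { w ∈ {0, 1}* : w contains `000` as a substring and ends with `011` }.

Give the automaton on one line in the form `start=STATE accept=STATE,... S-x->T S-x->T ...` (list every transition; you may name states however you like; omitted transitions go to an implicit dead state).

start=A accept=F A-0->B A-1->A B-0->C B-1->A C-0->D C-1->A D-0->D D-1->E E-0->D E-1->F F-0->D F-1->G G-0->D G-1->G

Build one automaton per condition and run them in lockstep. One (4 states) tracks whether and how much of `000` has been seen; the other (4 states) tracks how much of the suffix `011` has currently been matched. Each combined state is a pair, one component from each; accept when both components accept. Equivalent product states are then merged.
       0  1 
>  A   B  A 
   B   C  A 
   C   D  A 
   D   D  E 
   E   D  F 
 * F   D  G 
   G   D  G 
(> = start, * = accepting)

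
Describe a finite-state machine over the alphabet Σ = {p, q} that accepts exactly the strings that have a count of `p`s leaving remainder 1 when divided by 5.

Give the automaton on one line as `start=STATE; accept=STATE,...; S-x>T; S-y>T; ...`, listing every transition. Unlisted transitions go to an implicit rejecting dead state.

start=A; accept=B; A-p>B; A-q>A; B-p>C; B-q>B; C-p>D; C-q>C; D-p>E; D-q>D; E-p>A; E-q>E

The only thing that matters is how many `p`s have appeared, reduced mod 5. Use one state per residue: A for 0, …, E for 4. Reading `p` moves to the next residue; anything else stays put. B is accepting.
A 5-state machine:
       p  q 
>  A   B  A 
 * B   C  B 
   C   D  C 
   D   E  D 
   E   A  E 
(> = start, * = accepting)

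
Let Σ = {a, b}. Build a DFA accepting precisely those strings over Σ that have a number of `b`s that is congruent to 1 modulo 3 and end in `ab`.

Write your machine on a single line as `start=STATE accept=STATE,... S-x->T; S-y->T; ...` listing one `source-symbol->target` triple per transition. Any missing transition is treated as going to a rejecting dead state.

start=S0; accept=S3; S0-a->S1; S0-b->S2; S1-a->S1; S1-b->S3; S2-a->S2; S2-b->S4; S3-a->S2; S3-b->S4; S4-a->S4; S4-b->S0

Build one automaton per condition and run them in lockstep. The first has 3 states tracking the count of `b`s modulo 3; the second has 3 states tracking how much of the suffix `ab` has currently been matched. A product state is a pair (one from each), accepting exactly when both do. After merging equivalent states the machine shrinks.
        a   b  
>  S0   S1  S2 
   S1   S1  S3 
   S2   S2  S4 
 * S3   S2  S4 
   S4   S4  S0 
(> = start, * = accepting)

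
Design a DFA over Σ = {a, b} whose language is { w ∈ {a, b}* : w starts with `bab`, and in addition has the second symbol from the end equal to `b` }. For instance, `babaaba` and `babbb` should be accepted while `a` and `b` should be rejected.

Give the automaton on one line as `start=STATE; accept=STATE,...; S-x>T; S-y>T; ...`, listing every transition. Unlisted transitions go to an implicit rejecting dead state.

Run two small machines in parallel and take their product. The first has 5 states tracking whether the input so far still matches the prefix `bab`; the second has 7 states tracking the last 2 symbols read. A product state is a pair (one from each), accepting exactly when both do. After merging equivalent states the machine shrinks.
An 8-state machine:
        a   b  
>  S0   S1  S2 
   S1   S1  S1 
   S2   S3  S1 
   S3   S1  S4 
   S4   S5  S6 
 * S5   S7  S4 
 * S6   S5  S6 
   S7   S7  S4 
(> = start, * = accepting)

start=S0; accept=S5,S6; S0-a>S1; S0-b>S2; S1-a>S1; S1-b>S1; S2-a>S3; S2-b>S1; S3-a>S1; S3-b>S4; S4-a>S5; S4-b>S6; S5-a>S7; S5-b>S4; S6-a>S5; S6-b>S6; S7-a>S7; S7-b>S4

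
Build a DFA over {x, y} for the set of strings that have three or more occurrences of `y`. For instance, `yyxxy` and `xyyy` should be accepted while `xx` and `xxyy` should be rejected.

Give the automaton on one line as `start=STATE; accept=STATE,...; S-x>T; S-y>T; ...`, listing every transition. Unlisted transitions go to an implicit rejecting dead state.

start=s0; accept=s3,s4; s0-x>s0; s0-y>s1; s1-x>s1; s1-y>s2; s2-x>s2; s2-y>s3; s3-x>s3; s3-y>s4; s4-x>s4; s4-y>s4

Count `y`s, saturating at 4: states s0 through s3 mean 0 through 3 `y`s seen; s4 means more than 3. Each `y` increments (capped at s4); other symbols loop. Accept from {s3, s4}.
A 5-state machine:
        x   y  
>  s0   s0  s1 
   s1   s1  s2 
   s2   s2  s3 
 * s3   s3  s4 
 * s4   s4  s4 
(> = start, * = accepting)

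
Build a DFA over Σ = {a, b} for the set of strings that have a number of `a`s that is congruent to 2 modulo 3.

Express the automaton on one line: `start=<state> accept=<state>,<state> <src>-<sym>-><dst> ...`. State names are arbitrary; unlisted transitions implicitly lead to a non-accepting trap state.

The only thing that matters is how many `a`s have appeared, reduced mod 3. Use one state per residue: q0 for 0, …, q2 for 2. Reading `a` moves to the next residue; anything else stays put. q2 is accepting.
A 3-state machine:
        a   b  
>  q0   q1  q0 
   q1   q2  q1 
 * q2   q0  q2 
(> = start, * = accepting)

start=q0 accept=q2 q0-a->q1 q0-b->q0 q1-a->q2 q1-b->q1 q2-a->q0 q2-b->q2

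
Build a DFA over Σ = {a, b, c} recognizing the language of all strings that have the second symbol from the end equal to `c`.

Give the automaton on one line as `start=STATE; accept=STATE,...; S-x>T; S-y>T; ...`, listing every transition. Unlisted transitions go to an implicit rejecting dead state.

Because acceptance depends on a position counted from the end, the machine has to buffer the most recent 2 symbols. Make each state the string of the last up-to-2 symbols read; on input `x` shift the window left and append `x`. Accept when the buffered window has length 2 and begins with `c`.
          a    b    c  
>  q0     q1   q2   q3 
   q1     q4   q5   q6 
   q2     q7   q8   q9 
   q3    q10  q11  q12 
   q4     q4   q5   q6 
   q5     q7   q8   q9 
   q6    q10  q11  q12 
   q7     q4   q5   q6 
   q8     q7   q8   q9 
   q9    q10  q11  q12 
 * q10    q4   q5   q6 
 * q11    q7   q8   q9 
 * q12   q10  q11  q12 
(> = start, * = accepting)

start=q0; accept=q10,q11,q12; q0-a>q1; q0-b>q2; q0-c>q3; q1-a>q4; q1-b>q5; q1-c>q6; q2-a>q7; q2-b>q8; q2-c>q9; q3-a>q10; q3-b>q11; q3-c>q12; q4-a>q4; q4-b>q5; q4-c>q6; q5-a>q7; q5-b>q8; q5-c>q9; q6-a>q10; q6-b>q11; q6-c>q12; q7-a>q4; q7-b>q5; q7-c>q6; q8-a>q7; q8-b>q8; q8-c>q9; q9-a>q10; q9-b>q11; q9-c>q12; q10-a>q4; q10-b>q5; q10-c>q6; q11-a>q7; q11-b>q8; q11-c>q9; q12-a>q10; q12-b>q11; q12-c>q12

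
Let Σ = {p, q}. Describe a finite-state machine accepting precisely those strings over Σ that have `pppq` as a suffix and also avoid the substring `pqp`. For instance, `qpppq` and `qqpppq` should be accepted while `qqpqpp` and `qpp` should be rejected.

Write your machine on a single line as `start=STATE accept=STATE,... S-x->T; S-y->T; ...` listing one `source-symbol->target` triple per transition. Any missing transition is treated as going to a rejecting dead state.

start=S0; accept=S6; S0-p->S1; S0-q->S0; S1-p->S2; S1-q->S3; S2-p->S4; S2-q->S3; S3-p->S5; S3-q->S0; S4-p->S4; S4-q->S6; S5-p->S7; S5-q->S8; S6-p->S5; S6-q->S0; S7-p->S9; S7-q->S8; S8-p->S5; S8-q->S8; S9-p->S9; S9-q->S10; S10-p->S5; S10-q->S8

Handle the two conditions separately and then intersect. One (5 states) tracks how much of the suffix `pppq` has currently been matched; the other (4 states) tracks partial matches of the forbidden pattern `pqp`. Each combined state is a pair, one component from each; accept when both components accept.
          p    q  
>  S0     S1   S0 
   S1     S2   S3 
   S2     S4   S3 
   S3     S5   S0 
   S4     S4   S6 
   S5     S7   S8 
 * S6     S5   S0 
   S7     S9   S8 
   S8     S5   S8 
   S9     S9  S10 
   S10    S5   S8 
(> = start, * = accepting)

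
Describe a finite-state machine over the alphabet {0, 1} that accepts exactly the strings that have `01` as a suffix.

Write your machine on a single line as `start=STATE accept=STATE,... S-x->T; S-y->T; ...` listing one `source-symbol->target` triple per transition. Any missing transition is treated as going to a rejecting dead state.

start=q0; accept=q2; q0-0->q1; q0-1->q0; q1-0->q1; q1-1->q2; q2-0->q1; q2-1->q0

Let each state record the length of the longest suffix of the input read so far that is also a prefix of `01`. q1 means the last symbol is `0`; q2 means the last 2 symbols are `01`. Accept only at q2, where the string currently ends in `01`.
        0   1  
>  q0   q1  q0 
   q1   q1  q2 
 * q2   q1  q0 
(> = start, * = accepting)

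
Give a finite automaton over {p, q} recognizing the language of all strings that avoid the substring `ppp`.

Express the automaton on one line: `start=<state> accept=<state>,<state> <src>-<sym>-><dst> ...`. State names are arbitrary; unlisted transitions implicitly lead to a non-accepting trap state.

start=s0 accept=s0,s1,s2 s0-p->s1 s0-q->s0 s1-p->s2 s1-q->s0 s2-p->s3 s2-q->s0 s3-p->s3 s3-q->s3

Track partial matches of the forbidden pattern `ppp`. State s3 is a dead state reached once `ppp` has occurred; every other state accepts. s0 means no part of `ppp` is currently matched.
With 4 states:
        p   q  
>* s0   s1  s0 
 * s1   s2  s0 
 * s2   s3  s0 
   s3   s3  s3 
(> = start, * = accepting)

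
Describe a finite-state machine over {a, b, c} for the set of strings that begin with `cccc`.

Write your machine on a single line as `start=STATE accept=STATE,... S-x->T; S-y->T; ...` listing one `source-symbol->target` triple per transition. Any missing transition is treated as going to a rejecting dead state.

Check the first 4 symbols one by one: q0 through q3 record how many have matched `cccc` so far; any wrong symbol goes to the dead state q5. After all 4 match we enter the accepting sink q4.
A 6-state machine:
        a   b   c  
>  q0   q5  q5  q1 
   q1   q5  q5  q2 
   q2   q5  q5  q3 
   q3   q5  q5  q4 
 * q4   q4  q4  q4 
   q5   q5  q5  q5 
(> = start, * = accepting)

start=q0; accept=q4; q0-a->q5; q0-b->q5; q0-c->q1; q1-a->q5; q1-b->q5; q1-c->q2; q2-a->q5; q2-b->q5; q2-c->q3; q3-a->q5; q3-b->q5; q3-c->q4; q4-a->q4; q4-b->q4; q4-c->q4; q5-a->q5; q5-b->q5; q5-c->q5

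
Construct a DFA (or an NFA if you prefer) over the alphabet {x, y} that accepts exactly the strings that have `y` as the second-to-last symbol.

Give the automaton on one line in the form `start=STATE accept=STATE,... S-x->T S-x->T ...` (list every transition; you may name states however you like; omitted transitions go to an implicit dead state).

A DFA must remember the last 2 symbols (since which symbol is second-to-last isn't known until the input ends). Use one state per possible window of the last ≤2 symbols; accept from those whose window starts with `y`.
        x   y  
>  S0   S1  S2 
   S1   S3  S4 
   S2   S5  S6 
   S3   S3  S4 
   S4   S5  S6 
 * S5   S3  S4 
 * S6   S5  S6 
(> = start, * = accepting)

start=S0 accept=S5,S6 S0-x->S1 S0-y->S2 S1-x->S3 S1-y->S4 S2-x->S5 S2-y->S6 S3-x->S3 S3-y->S4 S4-x->S5 S4-y->S6 S5-x->S3 S5-y->S4 S6-x->S5 S6-y->S6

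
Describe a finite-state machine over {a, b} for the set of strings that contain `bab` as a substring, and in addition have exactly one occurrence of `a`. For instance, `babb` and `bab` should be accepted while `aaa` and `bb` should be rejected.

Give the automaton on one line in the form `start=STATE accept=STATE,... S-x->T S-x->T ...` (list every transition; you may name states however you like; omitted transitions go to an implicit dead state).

start=q0 accept=q8 q0-a->q1 q0-b->q2 q1-a->q3 q1-b->q4 q2-a->q5 q2-b->q2 q3-a->q3 q3-b->q6 q4-a->q7 q4-b->q4 q5-a->q3 q5-b->q8 q6-a->q7 q6-b->q6 q7-a->q3 q7-b->q9 q8-a->q9 q8-b->q8 q9-a->q9 q9-b->q9

Build one automaton per condition and run them in lockstep. One (4 states) tracks whether and how much of `bab` has been seen; the other (3 states) tracks the count of `a`s, saturating at 2. Each combined state is a pair, one component from each; accept when both components accept.
        a   b  
>  q0   q1  q2 
   q1   q3  q4 
   q2   q5  q2 
   q3   q3  q6 
   q4   q7  q4 
   q5   q3  q8 
   q6   q7  q6 
   q7   q3  q9 
 * q8   q9  q8 
   q9   q9  q9 
(> = start, * = accepting)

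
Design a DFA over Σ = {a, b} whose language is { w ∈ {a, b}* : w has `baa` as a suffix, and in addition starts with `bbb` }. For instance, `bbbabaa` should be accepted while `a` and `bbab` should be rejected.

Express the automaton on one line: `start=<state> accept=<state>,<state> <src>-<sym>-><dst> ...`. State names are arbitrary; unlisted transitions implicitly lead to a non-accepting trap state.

start=s0 accept=s6 s0-a->s1 s0-b->s2 s1-a->s1 s1-b->s1 s2-a->s1 s2-b->s3 s3-a->s1 s3-b->s4 s4-a->s5 s4-b->s4 s5-a->s6 s5-b->s4 s6-a->s7 s6-b->s4 s7-a->s7 s7-b->s4

Run two small machines in parallel and take their product. One (4 states) tracks how much of the suffix `baa` has currently been matched; the other (5 states) tracks whether the input so far still matches the prefix `bbb`. Each combined state is a pair, one component from each; accept when both components accept. After merging equivalent states the machine shrinks.
        a   b  
>  s0   s1  s2 
   s1   s1  s1 
   s2   s1  s3 
   s3   s1  s4 
   s4   s5  s4 
   s5   s6  s4 
 * s6   s7  s4 
   s7   s7  s4 
(> = start, * = accepting)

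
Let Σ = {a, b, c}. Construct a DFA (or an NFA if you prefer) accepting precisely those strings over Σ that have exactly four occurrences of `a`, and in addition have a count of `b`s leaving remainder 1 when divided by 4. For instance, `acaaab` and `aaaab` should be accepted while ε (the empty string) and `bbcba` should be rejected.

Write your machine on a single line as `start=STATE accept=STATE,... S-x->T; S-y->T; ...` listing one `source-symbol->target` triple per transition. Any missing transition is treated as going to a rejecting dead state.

start=S0; accept=S15; S0-a->S1; S0-b->S2; S0-c->S0; S1-a->S3; S1-b->S4; S1-c->S1; S2-a->S4; S2-b->S5; S2-c->S2; S3-a->S6; S3-b->S7; S3-c->S3; S4-a->S7; S4-b->S8; S4-c->S4; S5-a->S8; S5-b->S9; S5-c->S5; S6-a->S10; S6-b->S11; S6-c->S6; S7-a->S11; S7-b->S12; S7-c->S7; S8-a->S12; S8-b->S13; S8-c->S8; S9-a->S13; S9-b->S0; S9-c->S9; S10-a->S14; S10-b->S15; S10-c->S10; S11-a->S15; S11-b->S16; S11-c->S11; S12-a->S16; S12-b->S17; S12-c->S12; S13-a->S17; S13-b->S1; S13-c->S13; S14-a->S14; S14-b->S14; S14-c->S14; S15-a->S14; S15-b->S18; S15-c->S15; S16-a->S18; S16-b->S19; S16-c->S16; S17-a->S19; S17-b->S3; S17-c->S17; S18-a->S14; S18-b->S20; S18-c->S18; S19-a->S20; S19-b->S6; S19-c->S19; S20-a->S14; S20-b->S10; S20-c->S20

Run two small machines in parallel and take their product. The first has 6 states tracking the count of `a`s, saturating at 5; the second has 4 states tracking the count of `b`s modulo 4. A product state is a pair (one from each), accepting exactly when both do. After merging equivalent states the machine shrinks.
A 21-state machine:
          a    b    c  
>  S0     S1   S2   S0 
   S1     S3   S4   S1 
   S2     S4   S5   S2 
   S3     S6   S7   S3 
   S4     S7   S8   S4 
   S5     S8   S9   S5 
   S6    S10  S11   S6 
   S7    S11  S12   S7 
   S8    S12  S13   S8 
   S9    S13   S0   S9 
   S10   S14  S15  S10 
   S11   S15  S16  S11 
   S12   S16  S17  S12 
   S13   S17   S1  S13 
   S14   S14  S14  S14 
 * S15   S14  S18  S15 
   S16   S18  S19  S16 
   S17   S19   S3  S17 
   S18   S14  S20  S18 
   S19   S20   S6  S19 
   S20   S14  S10  S20 
(> = start, * = accepting)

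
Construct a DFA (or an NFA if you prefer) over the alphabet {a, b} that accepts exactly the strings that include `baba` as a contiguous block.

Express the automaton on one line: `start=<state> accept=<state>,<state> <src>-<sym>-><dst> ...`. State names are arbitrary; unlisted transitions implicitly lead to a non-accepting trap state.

States q0..q3 record the length of the longest prefix of `baba` that matches the current input suffix. Reaching q4 means `baba` has been seen, and we stay there forever. Accept from q4.
With 5 states:
        a   b  
>  q0   q0  q1 
   q1   q2  q1 
   q2   q0  q3 
   q3   q4  q1 
 * q4   q4  q4 
(> = start, * = accepting)

start=q0 accept=q4 q0-a->q0 q0-b->q1 q1-a->q2 q1-b->q1 q2-a->q0 q2-b->q3 q3-a->q4 q3-b->q1 q4-a->q4 q4-b->q4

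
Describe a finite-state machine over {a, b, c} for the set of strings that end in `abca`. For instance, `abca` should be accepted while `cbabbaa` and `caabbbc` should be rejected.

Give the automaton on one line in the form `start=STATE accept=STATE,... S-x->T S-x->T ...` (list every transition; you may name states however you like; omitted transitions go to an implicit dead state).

start=q0 accept=q4 q0-a->q1 q0-b->q0 q0-c->q0 q1-a->q1 q1-b->q2 q1-c->q0 q2-a->q1 q2-b->q0 q2-c->q3 q3-a->q4 q3-b->q0 q3-c->q0 q4-a->q1 q4-b->q2 q4-c->q0

Let each state record the length of the longest suffix of the input read so far that is also a prefix of `abca`. q1 means the last symbol is `a`; q2 means the last 2 symbols are `ab`; q3 means the last 3 symbols are `abc`; q4 means the last 4 symbols are `abca`. Accept only at q4, where the string currently ends in `abca`.
        a   b   c  
>  q0   q1  q0  q0 
   q1   q1  q2  q0 
   q2   q1  q0  q3 
   q3   q4  q0  q0 
 * q4   q1  q2  q0 
(> = start, * = accepting)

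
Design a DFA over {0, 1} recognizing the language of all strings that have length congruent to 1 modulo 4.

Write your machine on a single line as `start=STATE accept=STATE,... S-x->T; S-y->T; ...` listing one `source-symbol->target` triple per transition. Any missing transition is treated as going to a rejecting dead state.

start=q0; accept=q1; q0-0->q1; q0-1->q1; q1-0->q2; q1-1->q2; q2-0->q3; q2-1->q3; q3-0->q0; q3-1->q0

Count input length modulo 4: every symbol advances one step around the cycle q0 → q1 → q2 → q3 → q0. Accept at q1.
A 4-state machine:
        0   1  
>  q0   q1  q1 
 * q1   q2  q2 
   q2   q3  q3 
   q3   q0  q0 
(> = start, * = accepting)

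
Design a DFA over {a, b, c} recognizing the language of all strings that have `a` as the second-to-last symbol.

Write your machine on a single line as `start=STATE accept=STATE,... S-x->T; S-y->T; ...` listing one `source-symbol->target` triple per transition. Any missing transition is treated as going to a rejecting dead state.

start=q0; accept=q4,q5,q6; q0-a->q1; q0-b->q2; q0-c->q3; q1-a->q4; q1-b->q5; q1-c->q6; q2-a->q7; q2-b->q8; q2-c->q9; q3-a->q10; q3-b->q11; q3-c->q12; q4-a->q4; q4-b->q5; q4-c->q6; q5-a->q7; q5-b->q8; q5-c->q9; q6-a->q10; q6-b->q11; q6-c->q12; q7-a->q4; q7-b->q5; q7-c->q6; q8-a->q7; q8-b->q8; q8-c->q9; q9-a->q10; q9-b->q11; q9-c->q12; q10-a->q4; q10-b->q5; q10-c->q6; q11-a->q7; q11-b->q8; q11-c->q9; q12-a->q10; q12-b->q11; q12-c->q12

Because acceptance depends on a position counted from the end, the machine has to buffer the most recent 2 symbols. Make each state the string of the last up-to-2 symbols read; on input `x` shift the window left and append `x`. Accept when the buffered window has length 2 and begins with `a`.
With 13 states:
          a    b    c  
>  q0     q1   q2   q3 
   q1     q4   q5   q6 
   q2     q7   q8   q9 
   q3    q10  q11  q12 
 * q4     q4   q5   q6 
 * q5     q7   q8   q9 
 * q6    q10  q11  q12 
   q7     q4   q5   q6 
   q8     q7   q8   q9 
   q9    q10  q11  q12 
   q10    q4   q5   q6 
   q11    q7   q8   q9 
   q12   q10  q11  q12 
(> = start, * = accepting)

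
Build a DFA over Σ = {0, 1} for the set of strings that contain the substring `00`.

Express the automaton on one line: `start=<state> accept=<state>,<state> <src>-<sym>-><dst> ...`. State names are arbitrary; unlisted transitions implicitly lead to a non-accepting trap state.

Track how much of `00` has been matched so far: state q0 is no progress, q2 is the absorbing accept state reached once `00` has occurred. Intermediate states record partial matches; on a mismatch, fall back to the longest reusable overlap.
With 3 states:
        0   1  
>  q0   q1  q0 
   q1   q2  q0 
 * q2   q2  q2 
(> = start, * = accepting)

start=q0 accept=q2 q0-0->q1 q0-1->q0 q1-0->q2 q1-1->q0 q2-0->q2 q2-1->q2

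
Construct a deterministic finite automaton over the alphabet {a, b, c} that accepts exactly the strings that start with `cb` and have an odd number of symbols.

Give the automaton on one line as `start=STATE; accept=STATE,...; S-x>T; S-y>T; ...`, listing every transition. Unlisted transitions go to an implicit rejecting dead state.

Handle the two conditions separately and then intersect. One (4 states) tracks whether the input so far still matches the prefix `cb`; the other (2 states) tracks the input length modulo 2. Each combined state is a pair, one component from each; accept when both components accept. Equivalent product states are then merged.
A 5-state machine:
        a   b   c  
>  q0   q1  q1  q2 
   q1   q1  q1  q1 
   q2   q1  q3  q1 
   q3   q4  q4  q4 
 * q4   q3  q3  q3 
(> = start, * = accepting)

start=q0; accept=q4; q0-a>q1; q0-b>q1; q0-c>q2; q1-a>q1; q1-b>q1; q1-c>q1; q2-a>q1; q2-b>q3; q2-c>q1; q3-a>q4; q3-b>q4; q3-c>q4; q4-a>q3; q4-b>q3; q4-c>q3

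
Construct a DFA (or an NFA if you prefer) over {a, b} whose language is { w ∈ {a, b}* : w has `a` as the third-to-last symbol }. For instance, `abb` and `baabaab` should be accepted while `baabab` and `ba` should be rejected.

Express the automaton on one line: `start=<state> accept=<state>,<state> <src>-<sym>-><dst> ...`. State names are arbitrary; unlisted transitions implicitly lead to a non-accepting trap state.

Because acceptance depends on a position counted from the end, the machine has to buffer the most recent 3 symbols. Make each state the string of the last up-to-3 symbols read; on input `x` shift the window left and append `x`. Accept when the buffered window has length 3 and begins with `a`.
With 15 states:
          a    b  
>  q0     q1   q2 
   q1     q3   q4 
   q2     q5   q6 
   q3     q7   q8 
   q4     q9  q10 
   q5    q11  q12 
   q6    q13  q14 
 * q7     q7   q8 
 * q8     q9  q10 
 * q9    q11  q12 
 * q10   q13  q14 
   q11    q7   q8 
   q12    q9  q10 
   q13   q11  q12 
   q14   q13  q14 
(> = start, * = accepting)

start=q0 accept=q7,q8,q9,q10 q0-a->q1 q0-b->q2 q1-a->q3 q1-b->q4 q2-a->q5 q2-b->q6 q3-a->q7 q3-b->q8 q4-a->q9 q4-b->q10 q5-a->q11 q5-b->q12 q6-a->q13 q6-b->q14 q7-a->q7 q7-b->q8 q8-a->q9 q8-b->q10 q9-a->q11 q9-b->q12 q10-a->q13 q10-b->q14 q11-a->q7 q11-b->q8 q12-a->q9 q12-b->q10 q13-a->q11 q13-b->q12 q14-a->q13 q14-b->q14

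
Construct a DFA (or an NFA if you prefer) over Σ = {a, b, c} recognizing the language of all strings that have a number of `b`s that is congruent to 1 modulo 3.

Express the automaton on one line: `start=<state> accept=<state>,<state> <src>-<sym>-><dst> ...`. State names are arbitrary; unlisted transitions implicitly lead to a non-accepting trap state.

start=S0 accept=S1 S0-a->S0 S0-b->S1 S0-c->S0 S1-a->S1 S1-b->S2 S1-c->S1 S2-a->S2 S2-b->S0 S2-c->S2

Keep the running count of `b`s modulo 3: each `b` advances along the cycle S0 → S1 → S2 → S0 while other symbols loop. Accept at S1.
        a   b   c  
>  S0   S0  S1  S0 
 * S1   S1  S2  S1 
   S2   S2  S0  S2 
(> = start, * = accepting)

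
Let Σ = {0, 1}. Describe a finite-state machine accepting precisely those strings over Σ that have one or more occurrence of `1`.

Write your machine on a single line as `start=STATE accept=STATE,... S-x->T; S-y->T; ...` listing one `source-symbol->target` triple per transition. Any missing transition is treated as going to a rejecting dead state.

start=A; accept=B,C; A-0->A; A-1->B; B-0->B; B-1->C; C-0->C; C-1->C

Only the number of `1`s matters, and only up to 2. Make a chain A → B → C advanced by each `1` (with C absorbing); every other symbol self-loops. The accepting set is {B, C}.
3 states suffice.
       0  1 
>  A   A  B 
 * B   B  C 
 * C   C  C 
(> = start, * = accepting)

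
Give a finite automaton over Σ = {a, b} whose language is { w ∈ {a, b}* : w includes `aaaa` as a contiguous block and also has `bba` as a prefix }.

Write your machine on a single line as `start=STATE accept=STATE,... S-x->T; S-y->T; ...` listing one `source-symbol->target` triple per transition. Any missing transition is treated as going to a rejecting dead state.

start=S0; accept=S8; S0-a->S1; S0-b->S2; S1-a->S1; S1-b->S1; S2-a->S1; S2-b->S3; S3-a->S4; S3-b->S1; S4-a->S5; S4-b->S6; S5-a->S7; S5-b->S6; S6-a->S4; S6-b->S6; S7-a->S8; S7-b->S6; S8-a->S8; S8-b->S8

Handle the two conditions separately and then intersect. One (5 states) tracks whether and how much of `aaaa` has been seen; the other (5 states) tracks whether the input so far still matches the prefix `bba`. Each combined state is a pair, one component from each; accept when both components accept. Equivalent product states are then merged.
With 9 states:
        a   b  
>  S0   S1  S2 
   S1   S1  S1 
   S2   S1  S3 
   S3   S4  S1 
   S4   S5  S6 
   S5   S7  S6 
   S6   S4  S6 
   S7   S8  S6 
 * S8   S8  S8 
(> = start, * = accepting)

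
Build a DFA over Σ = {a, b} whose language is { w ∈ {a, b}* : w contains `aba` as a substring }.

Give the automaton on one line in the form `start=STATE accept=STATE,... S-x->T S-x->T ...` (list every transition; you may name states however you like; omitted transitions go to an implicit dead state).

States q0..q2 record the length of the longest prefix of `aba` that matches the current input suffix. Reaching q3 means `aba` has been seen, and we stay there forever. Accept from q3.
4 states suffice.
        a   b  
>  q0   q1  q0 
   q1   q1  q2 
   q2   q3  q0 
 * q3   q3  q3 
(> = start, * = accepting)

start=q0 accept=q3 q0-a->q1 q0-b->q0 q1-a->q1 q1-b->q2 q2-a->q3 q2-b->q0 q3-a->q3 q3-b->q3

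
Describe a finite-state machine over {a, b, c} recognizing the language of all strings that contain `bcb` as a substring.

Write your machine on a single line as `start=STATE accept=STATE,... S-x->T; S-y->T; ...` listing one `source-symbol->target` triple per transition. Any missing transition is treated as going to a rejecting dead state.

Track how much of `bcb` has been matched so far: state q0 is no progress, q3 is the absorbing accept state reached once `bcb` has occurred. Intermediate states record partial matches; on a mismatch, fall back to the longest reusable overlap.
With 4 states:
        a   b   c  
>  q0   q0  q1  q0 
   q1   q0  q1  q2 
   q2   q0  q3  q0 
 * q3   q3  q3  q3 
(> = start, * = accepting)

start=q0; accept=q3; q0-a->q0; q0-b->q1; q0-c->q0; q1-a->q0; q1-b->q1; q1-c->q2; q2-a->q0; q2-b->q3; q2-c->q0; q3-a->q3; q3-b->q3; q3-c->q3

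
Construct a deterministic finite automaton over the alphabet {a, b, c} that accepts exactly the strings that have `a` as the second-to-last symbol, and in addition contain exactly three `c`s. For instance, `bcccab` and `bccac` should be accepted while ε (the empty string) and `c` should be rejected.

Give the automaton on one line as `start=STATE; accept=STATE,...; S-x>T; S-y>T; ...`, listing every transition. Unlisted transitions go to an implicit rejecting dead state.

start=q0; accept=q5,q8; q0-a>q0; q0-b>q0; q0-c>q1; q1-a>q1; q1-b>q1; q1-c>q2; q2-a>q3; q2-b>q2; q2-c>q4; q3-a>q3; q3-b>q2; q3-c>q5; q4-a>q6; q4-b>q4; q4-c>q7; q5-a>q6; q5-b>q4; q5-c>q7; q6-a>q8; q6-b>q5; q6-c>q7; q7-a>q7; q7-b>q7; q7-c>q7; q8-a>q8; q8-b>q5; q8-c>q7

Handle the two conditions separately and then intersect. One (13 states) tracks the last 2 symbols read; the other (5 states) tracks the count of `c`s, saturating at 4. Each combined state is a pair, one component from each; accept when both components accept. After merging equivalent states the machine shrinks.
A 9-state machine:
        a   b   c  
>  q0   q0  q0  q1 
   q1   q1  q1  q2 
   q2   q3  q2  q4 
   q3   q3  q2  q5 
   q4   q6  q4  q7 
 * q5   q6  q4  q7 
   q6   q8  q5  q7 
   q7   q7  q7  q7 
 * q8   q8  q5  q7 
(> = start, * = accepting)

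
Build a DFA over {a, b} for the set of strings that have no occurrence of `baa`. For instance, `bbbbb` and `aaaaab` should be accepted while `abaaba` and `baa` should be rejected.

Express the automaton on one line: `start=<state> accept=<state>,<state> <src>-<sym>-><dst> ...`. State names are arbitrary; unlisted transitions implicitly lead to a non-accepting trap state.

start=q0 accept=q0,q1,q2 q0-a->q0 q0-b->q1 q1-a->q2 q1-b->q1 q2-a->q3 q2-b->q1 q3-a->q3 q3-b->q3

This is the complement of 'contains `baa`'. Use the same substring-matching states — q0 through q3 holding how much of `baa` has just been matched — but flip the accepting set: everything except the trap q3 accepts.
With 4 states:
        a   b  
>* q0   q0  q1 
 * q1   q2  q1 
 * q2   q3  q1 
   q3   q3  q3 
(> = start, * = accepting)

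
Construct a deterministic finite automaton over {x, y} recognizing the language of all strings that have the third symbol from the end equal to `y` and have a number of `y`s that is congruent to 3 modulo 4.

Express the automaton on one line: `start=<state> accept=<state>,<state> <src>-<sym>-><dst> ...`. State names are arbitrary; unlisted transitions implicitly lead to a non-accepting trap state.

Build one automaton per condition and run them in lockstep. The first has 15 states tracking the last 3 symbols read; the second has 4 states tracking the count of `y`s modulo 4. A product state is a pair (one from each), accepting exactly when both do. Minimizing collapses redundant product states.
A 15-state machine:
          x    y  
>  S0     S0   S1 
   S1     S2   S3 
   S2     S2   S4 
   S3     S5   S6 
   S4     S5   S7 
   S5     S8   S9 
 * S6    S10   S0 
   S7    S10   S0 
   S8     S8  S11 
 * S9    S12   S0 
 * S10   S13   S0 
   S11   S12   S0 
   S12   S13   S0 
 * S13   S14   S0 
   S14   S14   S0 
(> = start, * = accepting)

start=S0 accept=S6,S9,S10,S13 S0-x->S0 S0-y->S1 S1-x->S2 S1-y->S3 S2-x->S2 S2-y->S4 S3-x->S5 S3-y->S6 S4-x->S5 S4-y->S7 S5-x->S8 S5-y->S9 S6-x->S10 S6-y->S0 S7-x->S10 S7-y->S0 S8-x->S8 S8-y->S11 S9-x->S12 S9-y->S0 S10-x->S13 S10-y->S0 S11-x->S12 S11-y->S0 S12-x->S13 S12-y->S0 S13-x->S14 S13-y->S0 S14-x->S14 S14-y->S0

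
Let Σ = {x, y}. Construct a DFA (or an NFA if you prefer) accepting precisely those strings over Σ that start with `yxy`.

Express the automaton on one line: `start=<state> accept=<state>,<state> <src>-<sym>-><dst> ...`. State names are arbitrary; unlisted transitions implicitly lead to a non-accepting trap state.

start=S0 accept=S3 S0-x->S4 S0-y->S1 S1-x->S2 S1-y->S4 S2-x->S4 S2-y->S3 S3-x->S3 S3-y->S3 S4-x->S4 S4-y->S4

Walk along `yxy` while the input agrees: from S0 take `y` to S1, and so on. Any deviation drops to the rejecting sink S4. Once S3 is reached the prefix is confirmed and every continuation is accepted.
5 states suffice.
        x   y  
>  S0   S4  S1 
   S1   S2  S4 
   S2   S4  S3 
 * S3   S3  S3 
   S4   S4  S4 
(> = start, * = accepting)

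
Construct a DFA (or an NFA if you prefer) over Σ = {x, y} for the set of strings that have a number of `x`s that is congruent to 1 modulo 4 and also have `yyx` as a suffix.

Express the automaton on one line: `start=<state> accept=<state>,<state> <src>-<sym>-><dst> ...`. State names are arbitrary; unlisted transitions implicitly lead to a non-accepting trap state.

Run two small machines in parallel and take their product. One (4 states) tracks the count of `x`s modulo 4; the other (4 states) tracks how much of the suffix `yyx` has currently been matched. Each combined state is a pair, one component from each; accept when both components accept.
16 states suffice.
       x  y 
>  A   B  C 
   B   D  E 
   C   B  F 
   D   G  H 
   E   D  I 
   F   J  F 
   G   A  K 
   H   G  L 
   I   M  I 
 * J   D  E 
   K   A  N 
   L   O  L 
   M   G  H 
   N   P  N 
   O   A  K 
   P   B  C 
(> = start, * = accepting)

start=A accept=J A-x->B A-y->C B-x->D B-y->E C-x->B C-y->F D-x->G D-y->H E-x->D E-y->I F-x->J F-y->F G-x->A G-y->K H-x->G H-y->L I-x->M I-y->I J-x->D J-y->E K-x->A K-y->N L-x->O L-y->L M-x->G M-y->H N-x->P N-y->N O-x->A O-y->K P-x->B P-y->C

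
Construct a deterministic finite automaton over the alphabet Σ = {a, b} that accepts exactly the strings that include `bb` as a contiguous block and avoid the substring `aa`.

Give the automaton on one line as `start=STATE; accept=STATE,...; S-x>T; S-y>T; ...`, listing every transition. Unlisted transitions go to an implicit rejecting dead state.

Handle the two conditions separately and then intersect. One (3 states) tracks whether and how much of `bb` has been seen; the other (3 states) tracks partial matches of the forbidden pattern `aa`. Each combined state is a pair, one component from each; accept when both components accept. Minimizing collapses redundant product states.
A 6-state machine:
        a   b  
>  s0   s1  s2 
   s1   s3  s2 
   s2   s1  s4 
   s3   s3  s3 
 * s4   s5  s4 
 * s5   s3  s4 
(> = start, * = accepting)

start=s0; accept=s4,s5; s0-a>s1; s0-b>s2; s1-a>s3; s1-b>s2; s2-a>s1; s2-b>s4; s3-a>s3; s3-b>s3; s4-a>s5; s4-b>s4; s5-a>s3; s5-b>s4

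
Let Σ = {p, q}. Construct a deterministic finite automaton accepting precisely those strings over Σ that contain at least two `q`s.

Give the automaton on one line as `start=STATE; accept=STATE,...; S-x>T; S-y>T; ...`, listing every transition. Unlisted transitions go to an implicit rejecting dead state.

Count `q`s, saturating at 3: states S0 through S2 mean 0 through 2 `q`s seen; S3 means more than 2. Each `q` increments (capped at S3); other symbols loop. Accept from {S2, S3}.
With 4 states:
        p   q  
>  S0   S0  S1 
   S1   S1  S2 
 * S2   S2  S3 
 * S3   S3  S3 
(> = start, * = accepting)

start=S0; accept=S2,S3; S0-p>S0; S0-q>S1; S1-p>S1; S1-q>S2; S2-p>S2; S2-q>S3; S3-p>S3; S3-q>S3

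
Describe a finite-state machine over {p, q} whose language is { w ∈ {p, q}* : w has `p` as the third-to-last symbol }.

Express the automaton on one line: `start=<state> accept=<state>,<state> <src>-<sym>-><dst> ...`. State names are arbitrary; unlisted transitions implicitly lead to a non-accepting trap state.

A DFA must remember the last 3 symbols (since which symbol is third-to-last isn't known until the input ends). Use one state per possible window of the last ≤3 symbols; accept from those whose window starts with `p`.
A 15-state machine:
          p    q  
>  S0     S1   S2 
   S1     S3   S4 
   S2     S5   S6 
   S3     S7   S8 
   S4     S9  S10 
   S5    S11  S12 
   S6    S13  S14 
 * S7     S7   S8 
 * S8     S9  S10 
 * S9    S11  S12 
 * S10   S13  S14 
   S11    S7   S8 
   S12    S9  S10 
   S13   S11  S12 
   S14   S13  S14 
(> = start, * = accepting)

start=S0 accept=S7,S8,S9,S10 S0-p->S1 S0-q->S2 S1-p->S3 S1-q->S4 S2-p->S5 S2-q->S6 S3-p->S7 S3-q->S8 S4-p->S9 S4-q->S10 S5-p->S11 S5-q->S12 S6-p->S13 S6-q->S14 S7-p->S7 S7-q->S8 S8-p->S9 S8-q->S10 S9-p->S11 S9-q->S12 S10-p->S13 S10-q->S14 S11-p->S7 S11-q->S8 S12-p->S9 S12-q->S10 S13-p->S11 S13-q->S12 S14-p->S13 S14-q->S14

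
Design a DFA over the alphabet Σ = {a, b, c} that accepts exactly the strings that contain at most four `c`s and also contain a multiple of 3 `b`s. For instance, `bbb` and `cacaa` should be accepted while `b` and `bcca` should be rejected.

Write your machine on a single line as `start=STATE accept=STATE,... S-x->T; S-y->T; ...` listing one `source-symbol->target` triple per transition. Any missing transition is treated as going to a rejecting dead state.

start=q0; accept=q0,q2,q5,q8,q11; q0-a->q0; q0-b->q1; q0-c->q2; q1-a->q1; q1-b->q3; q1-c->q4; q2-a->q2; q2-b->q4; q2-c->q5; q3-a->q3; q3-b->q0; q3-c->q6; q4-a->q4; q4-b->q6; q4-c->q7; q5-a->q5; q5-b->q7; q5-c->q8; q6-a->q6; q6-b->q2; q6-c->q9; q7-a->q7; q7-b->q9; q7-c->q10; q8-a->q8; q8-b->q10; q8-c->q11; q9-a->q9; q9-b->q5; q9-c->q12; q10-a->q10; q10-b->q12; q10-c->q13; q11-a->q11; q11-b->q13; q11-c->q14; q12-a->q12; q12-b->q8; q12-c->q15; q13-a->q13; q13-b->q15; q13-c->q14; q14-a->q14; q14-b->q14; q14-c->q14; q15-a->q15; q15-b->q11; q15-c->q14

Handle the two conditions separately and then intersect. The first has 6 states tracking the count of `c`s, saturating at 5; the second has 3 states tracking the count of `b`s modulo 3. A product state is a pair (one from each), accepting exactly when both do. Equivalent product states are then merged.
A 16-state machine:
          a    b    c  
>* q0     q0   q1   q2 
   q1     q1   q3   q4 
 * q2     q2   q4   q5 
   q3     q3   q0   q6 
   q4     q4   q6   q7 
 * q5     q5   q7   q8 
   q6     q6   q2   q9 
   q7     q7   q9  q10 
 * q8     q8  q10  q11 
   q9     q9   q5  q12 
   q10   q10  q12  q13 
 * q11   q11  q13  q14 
   q12   q12   q8  q15 
   q13   q13  q15  q14 
   q14   q14  q14  q14 
   q15   q15  q11  q14 
(> = start, * = accepting)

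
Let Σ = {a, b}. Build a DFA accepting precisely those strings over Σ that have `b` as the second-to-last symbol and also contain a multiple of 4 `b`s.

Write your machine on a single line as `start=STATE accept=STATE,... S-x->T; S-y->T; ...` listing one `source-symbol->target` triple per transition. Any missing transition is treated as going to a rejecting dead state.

start=q0; accept=q5,q7; q0-a->q0; q0-b->q1; q1-a->q1; q1-b->q2; q2-a->q2; q2-b->q3; q3-a->q4; q3-b->q5; q4-a->q4; q4-b->q6; q5-a->q7; q5-b->q1; q6-a->q7; q6-b->q1; q7-a->q0; q7-b->q1

Build one automaton per condition and run them in lockstep. One (7 states) tracks the last 2 symbols read; the other (4 states) tracks the count of `b`s modulo 4. Each combined state is a pair, one component from each; accept when both components accept. After merging equivalent states the machine shrinks.
8 states suffice.
        a   b  
>  q0   q0  q1 
   q1   q1  q2 
   q2   q2  q3 
   q3   q4  q5 
   q4   q4  q6 
 * q5   q7  q1 
   q6   q7  q1 
 * q7   q0  q1 
(> = start, * = accepting)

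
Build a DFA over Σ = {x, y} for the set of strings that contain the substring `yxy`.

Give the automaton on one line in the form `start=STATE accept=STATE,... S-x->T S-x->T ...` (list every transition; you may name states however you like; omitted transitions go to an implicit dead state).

start=q0 accept=q3 q0-x->q0 q0-y->q1 q1-x->q2 q1-y->q1 q2-x->q0 q2-y->q3 q3-x->q3 q3-y->q3

Track how much of `yxy` has been matched so far: state q0 is no progress, q3 is the absorbing accept state reached once `yxy` has occurred. Intermediate states record partial matches; on a mismatch, fall back to the longest reusable overlap.
With 4 states:
        x   y  
>  q0   q0  q1 
   q1   q2  q1 
   q2   q0  q3 
 * q3   q3  q3 
(> = start, * = accepting)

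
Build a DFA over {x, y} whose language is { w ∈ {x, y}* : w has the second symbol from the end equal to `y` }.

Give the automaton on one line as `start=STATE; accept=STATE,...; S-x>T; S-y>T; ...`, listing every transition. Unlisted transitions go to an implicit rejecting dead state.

start=q0; accept=q5,q6; q0-x>q1; q0-y>q2; q1-x>q3; q1-y>q4; q2-x>q5; q2-y>q6; q3-x>q3; q3-y>q4; q4-x>q5; q4-y>q6; q5-x>q3; q5-y>q4; q6-x>q5; q6-y>q6

Because acceptance depends on a position counted from the end, the machine has to buffer the most recent 2 symbols. Make each state the string of the last up-to-2 symbols read; on input `x` shift the window left and append `x`. Accept when the buffered window has length 2 and begins with `y`.
A 7-state machine:
        x   y  
>  q0   q1  q2 
   q1   q3  q4 
   q2   q5  q6 
   q3   q3  q4 
   q4   q5  q6 
 * q5   q3  q4 
 * q6   q5  q6 
(> = start, * = accepting)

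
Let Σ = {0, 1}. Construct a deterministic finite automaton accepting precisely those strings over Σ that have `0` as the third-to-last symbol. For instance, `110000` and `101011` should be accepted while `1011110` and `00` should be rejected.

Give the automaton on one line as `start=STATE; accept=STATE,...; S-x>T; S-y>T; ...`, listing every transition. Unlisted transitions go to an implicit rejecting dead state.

A DFA must remember the last 3 symbols (since which symbol is third-to-last isn't known until the input ends). Use one state per possible window of the last ≤3 symbols; accept from those whose window starts with `0`.
A 15-state machine:
          0    1  
>  q0     q1   q2 
   q1     q3   q4 
   q2     q5   q6 
   q3     q7   q8 
   q4     q9  q10 
   q5    q11  q12 
   q6    q13  q14 
 * q7     q7   q8 
 * q8     q9  q10 
 * q9    q11  q12 
 * q10   q13  q14 
   q11    q7   q8 
   q12    q9  q10 
   q13   q11  q12 
   q14   q13  q14 
(> = start, * = accepting)

start=q0; accept=q7,q8,q9,q10; q0-0>q1; q0-1>q2; q1-0>q3; q1-1>q4; q2-0>q5; q2-1>q6; q3-0>q7; q3-1>q8; q4-0>q9; q4-1>q10; q5-0>q11; q5-1>q12; q6-0>q13; q6-1>q14; q7-0>q7; q7-1>q8; q8-0>q9; q8-1>q10; q9-0>q11; q9-1>q12; q10-0>q13; q10-1>q14; q11-0>q7; q11-1>q8; q12-0>q9; q12-1>q10; q13-0>q11; q13-1>q12; q14-0>q13; q14-1>q14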